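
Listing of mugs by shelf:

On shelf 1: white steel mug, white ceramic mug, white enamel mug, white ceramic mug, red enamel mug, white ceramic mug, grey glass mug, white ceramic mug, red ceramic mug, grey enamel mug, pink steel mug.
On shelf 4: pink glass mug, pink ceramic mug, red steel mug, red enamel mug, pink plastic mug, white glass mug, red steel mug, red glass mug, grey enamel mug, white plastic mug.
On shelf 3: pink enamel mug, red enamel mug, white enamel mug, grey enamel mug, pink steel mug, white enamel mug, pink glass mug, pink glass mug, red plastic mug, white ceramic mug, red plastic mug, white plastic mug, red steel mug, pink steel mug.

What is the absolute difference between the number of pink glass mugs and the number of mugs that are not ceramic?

25

pink glass mugs: 3. mugs that are not ceramic: 28.
|3 − 28| = 28 − 3 = 25.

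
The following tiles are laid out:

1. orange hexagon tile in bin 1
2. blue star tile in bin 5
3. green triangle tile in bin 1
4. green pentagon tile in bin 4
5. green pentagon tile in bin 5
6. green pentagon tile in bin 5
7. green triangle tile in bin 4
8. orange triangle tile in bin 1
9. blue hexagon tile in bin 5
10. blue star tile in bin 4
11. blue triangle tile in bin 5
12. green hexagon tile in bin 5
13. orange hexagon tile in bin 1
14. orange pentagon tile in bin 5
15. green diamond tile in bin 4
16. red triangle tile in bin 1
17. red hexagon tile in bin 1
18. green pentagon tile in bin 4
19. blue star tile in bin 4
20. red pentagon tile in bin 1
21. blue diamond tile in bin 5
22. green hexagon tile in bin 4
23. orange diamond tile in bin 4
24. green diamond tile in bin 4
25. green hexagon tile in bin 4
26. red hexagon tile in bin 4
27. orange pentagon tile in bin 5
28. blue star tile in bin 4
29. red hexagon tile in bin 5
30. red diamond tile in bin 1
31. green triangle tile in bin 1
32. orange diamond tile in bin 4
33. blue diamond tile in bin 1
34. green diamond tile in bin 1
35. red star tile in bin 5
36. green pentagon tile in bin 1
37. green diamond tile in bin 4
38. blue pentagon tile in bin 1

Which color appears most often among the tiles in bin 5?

Counts by color (restricted to tiles in bin 5): blue 4, green 3, red 2, orange 2.
The maximum is 4, held uniquely by blue.

blue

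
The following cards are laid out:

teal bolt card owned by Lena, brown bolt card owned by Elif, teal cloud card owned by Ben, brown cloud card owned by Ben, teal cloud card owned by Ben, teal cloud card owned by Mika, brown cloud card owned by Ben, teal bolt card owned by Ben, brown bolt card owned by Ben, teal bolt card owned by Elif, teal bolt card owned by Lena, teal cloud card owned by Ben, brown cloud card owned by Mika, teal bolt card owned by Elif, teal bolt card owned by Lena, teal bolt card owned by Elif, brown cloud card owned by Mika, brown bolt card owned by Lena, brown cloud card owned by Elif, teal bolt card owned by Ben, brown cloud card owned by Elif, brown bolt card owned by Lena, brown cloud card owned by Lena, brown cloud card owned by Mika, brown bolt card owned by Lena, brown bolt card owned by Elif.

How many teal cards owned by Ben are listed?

5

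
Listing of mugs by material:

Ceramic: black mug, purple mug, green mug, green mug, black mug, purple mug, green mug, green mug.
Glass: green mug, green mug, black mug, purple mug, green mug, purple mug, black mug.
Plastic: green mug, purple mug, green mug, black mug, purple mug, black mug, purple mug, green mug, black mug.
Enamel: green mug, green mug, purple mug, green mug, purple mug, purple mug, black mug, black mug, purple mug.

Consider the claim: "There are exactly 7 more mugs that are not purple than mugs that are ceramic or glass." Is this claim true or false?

True

There are 22 mugs that are not purple.
There are 15 mugs that are ceramic or glass.
The claim requires 22 − 15 (= 7) to equal 7, which holds.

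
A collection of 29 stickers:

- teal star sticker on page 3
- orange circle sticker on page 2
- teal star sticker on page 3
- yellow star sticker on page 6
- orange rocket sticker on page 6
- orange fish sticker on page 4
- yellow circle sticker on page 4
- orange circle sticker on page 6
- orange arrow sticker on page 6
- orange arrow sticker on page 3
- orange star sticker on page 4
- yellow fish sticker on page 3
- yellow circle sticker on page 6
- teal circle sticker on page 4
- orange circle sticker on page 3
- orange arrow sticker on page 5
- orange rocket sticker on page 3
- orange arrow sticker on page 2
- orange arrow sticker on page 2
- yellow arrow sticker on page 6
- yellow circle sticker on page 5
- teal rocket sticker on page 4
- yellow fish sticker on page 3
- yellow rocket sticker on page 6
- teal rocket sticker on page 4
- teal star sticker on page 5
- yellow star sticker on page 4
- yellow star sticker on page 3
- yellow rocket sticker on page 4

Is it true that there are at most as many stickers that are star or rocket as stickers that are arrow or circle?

|stickers that are star or rocket| = 13.
|stickers that are arrow or circle| = 13.
The claim requires 13 ≤ 13, which holds.

True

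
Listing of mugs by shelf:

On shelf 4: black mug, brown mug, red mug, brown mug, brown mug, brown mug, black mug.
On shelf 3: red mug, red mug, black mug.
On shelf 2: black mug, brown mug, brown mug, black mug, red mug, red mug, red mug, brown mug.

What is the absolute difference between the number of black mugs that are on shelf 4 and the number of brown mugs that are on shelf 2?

black mugs on shelf 4: 2. brown mugs on shelf 2: 3.
|2 − 3| = 3 − 2 = 1.

1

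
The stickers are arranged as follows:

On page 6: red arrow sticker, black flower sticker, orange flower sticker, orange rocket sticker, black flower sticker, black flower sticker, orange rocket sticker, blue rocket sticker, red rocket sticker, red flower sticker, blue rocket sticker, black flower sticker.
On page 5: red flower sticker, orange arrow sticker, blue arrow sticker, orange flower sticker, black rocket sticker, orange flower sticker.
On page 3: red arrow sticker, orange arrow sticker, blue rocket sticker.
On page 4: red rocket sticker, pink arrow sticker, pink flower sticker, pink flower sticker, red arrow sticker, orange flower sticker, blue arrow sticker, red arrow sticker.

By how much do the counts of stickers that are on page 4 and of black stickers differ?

3

stickers on page 4: 8. black stickers: 5.
|8 − 5| = 8 − 5 = 3.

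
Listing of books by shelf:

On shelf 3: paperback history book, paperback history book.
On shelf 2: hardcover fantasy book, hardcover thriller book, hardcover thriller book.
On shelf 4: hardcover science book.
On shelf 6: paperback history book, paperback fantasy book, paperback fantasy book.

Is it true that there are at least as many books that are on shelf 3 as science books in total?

True

|books on shelf 3| = 2.
|science books| = 1.
The claim requires 2 ≥ 1, which holds.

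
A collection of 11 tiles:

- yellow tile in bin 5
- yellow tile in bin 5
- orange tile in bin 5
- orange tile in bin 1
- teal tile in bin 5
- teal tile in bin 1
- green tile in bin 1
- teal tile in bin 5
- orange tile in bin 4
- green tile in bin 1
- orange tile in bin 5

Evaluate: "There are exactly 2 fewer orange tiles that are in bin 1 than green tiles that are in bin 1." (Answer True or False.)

False

There is 1 orange tile in bin 1.
There are 2 green tiles in bin 1.
The claim requires 2 − 1 (= 1) to equal 2, which does not hold.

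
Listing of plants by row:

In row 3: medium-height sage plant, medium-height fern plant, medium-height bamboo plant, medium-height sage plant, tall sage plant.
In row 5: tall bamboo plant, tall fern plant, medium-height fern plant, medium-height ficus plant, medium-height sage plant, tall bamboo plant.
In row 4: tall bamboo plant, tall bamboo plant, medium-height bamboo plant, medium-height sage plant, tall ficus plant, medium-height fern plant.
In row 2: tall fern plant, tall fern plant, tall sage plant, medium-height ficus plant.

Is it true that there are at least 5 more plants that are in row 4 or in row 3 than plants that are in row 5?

|plants in row 4 or in row 3| = 11.
|plants in row 5| = 6.
The claim requires 11 − 6 = 5 ≥ 5, which holds.

True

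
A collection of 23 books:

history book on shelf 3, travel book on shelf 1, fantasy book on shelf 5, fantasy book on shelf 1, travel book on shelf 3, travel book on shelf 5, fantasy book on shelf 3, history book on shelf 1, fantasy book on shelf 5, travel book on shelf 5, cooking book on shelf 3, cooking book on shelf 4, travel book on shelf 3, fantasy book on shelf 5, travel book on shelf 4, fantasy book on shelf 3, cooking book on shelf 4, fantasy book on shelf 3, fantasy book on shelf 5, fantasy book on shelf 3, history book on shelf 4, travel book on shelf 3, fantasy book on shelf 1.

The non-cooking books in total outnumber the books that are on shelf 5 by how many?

non-cooking books: 20.
books on shelf 5: 6.
20 − 6 = 14.

14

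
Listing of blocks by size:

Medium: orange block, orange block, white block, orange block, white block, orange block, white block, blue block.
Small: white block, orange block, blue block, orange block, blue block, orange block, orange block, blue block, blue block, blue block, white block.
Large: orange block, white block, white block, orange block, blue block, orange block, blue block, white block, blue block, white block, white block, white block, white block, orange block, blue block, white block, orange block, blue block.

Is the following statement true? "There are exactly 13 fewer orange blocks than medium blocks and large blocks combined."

True

|orange blocks| = 13.
medium blocks: 8; large blocks: 18; combined: 8 + 18 = 26.
The claim requires 26 − 13 (= 13) to equal 13, which holds.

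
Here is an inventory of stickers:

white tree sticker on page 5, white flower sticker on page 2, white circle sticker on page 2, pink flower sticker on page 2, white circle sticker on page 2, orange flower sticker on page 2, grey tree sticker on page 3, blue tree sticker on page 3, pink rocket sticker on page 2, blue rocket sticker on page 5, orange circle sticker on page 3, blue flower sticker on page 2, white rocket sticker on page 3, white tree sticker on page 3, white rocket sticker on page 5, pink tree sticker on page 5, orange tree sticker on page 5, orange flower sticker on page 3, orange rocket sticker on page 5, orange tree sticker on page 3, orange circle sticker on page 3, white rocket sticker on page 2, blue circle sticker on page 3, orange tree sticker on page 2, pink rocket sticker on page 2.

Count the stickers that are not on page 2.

15

Total stickers: 25; with the excluded value: 10; remaining 25 − 10 = 15.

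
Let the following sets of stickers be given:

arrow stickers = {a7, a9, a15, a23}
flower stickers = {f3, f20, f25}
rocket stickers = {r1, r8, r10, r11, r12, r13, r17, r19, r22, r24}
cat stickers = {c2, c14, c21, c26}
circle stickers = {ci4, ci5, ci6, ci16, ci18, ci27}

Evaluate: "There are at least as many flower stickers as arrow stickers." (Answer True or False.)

|flower stickers| = 3.
|arrow stickers| = 4.
The claim requires 3 ≥ 4, which does not hold.

False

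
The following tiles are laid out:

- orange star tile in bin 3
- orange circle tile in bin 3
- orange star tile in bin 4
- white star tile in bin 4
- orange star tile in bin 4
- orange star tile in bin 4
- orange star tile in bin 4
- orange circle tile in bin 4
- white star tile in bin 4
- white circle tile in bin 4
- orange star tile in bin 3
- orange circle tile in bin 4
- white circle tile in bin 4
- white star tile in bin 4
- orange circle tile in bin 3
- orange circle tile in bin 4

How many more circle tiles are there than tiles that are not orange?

circle tiles: 7.
tiles that are not orange: 5.
7 − 5 = 2.

2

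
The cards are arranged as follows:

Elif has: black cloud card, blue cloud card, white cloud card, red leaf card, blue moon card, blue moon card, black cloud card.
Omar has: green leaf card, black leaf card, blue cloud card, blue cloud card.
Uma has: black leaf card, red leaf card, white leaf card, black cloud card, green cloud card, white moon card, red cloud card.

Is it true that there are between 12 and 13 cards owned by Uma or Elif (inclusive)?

cards owned by Uma or Elif: 14.
The claim requires 12 ≤ 14 ≤ 13, which does not hold.

False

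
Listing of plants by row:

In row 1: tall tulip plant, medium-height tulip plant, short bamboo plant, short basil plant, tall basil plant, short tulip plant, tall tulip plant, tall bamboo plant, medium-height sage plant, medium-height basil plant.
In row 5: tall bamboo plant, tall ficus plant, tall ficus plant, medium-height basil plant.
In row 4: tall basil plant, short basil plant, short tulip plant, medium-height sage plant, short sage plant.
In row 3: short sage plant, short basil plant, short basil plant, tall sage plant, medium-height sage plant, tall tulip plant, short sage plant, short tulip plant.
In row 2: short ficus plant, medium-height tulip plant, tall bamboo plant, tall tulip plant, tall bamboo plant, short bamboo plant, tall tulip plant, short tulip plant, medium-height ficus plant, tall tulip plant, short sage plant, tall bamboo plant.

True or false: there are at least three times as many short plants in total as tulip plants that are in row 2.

True

There are 15 short plants.
There are 5 tulip plants in row 2.
The claim requires 15 ≥ 3 × 5 = 15, which holds.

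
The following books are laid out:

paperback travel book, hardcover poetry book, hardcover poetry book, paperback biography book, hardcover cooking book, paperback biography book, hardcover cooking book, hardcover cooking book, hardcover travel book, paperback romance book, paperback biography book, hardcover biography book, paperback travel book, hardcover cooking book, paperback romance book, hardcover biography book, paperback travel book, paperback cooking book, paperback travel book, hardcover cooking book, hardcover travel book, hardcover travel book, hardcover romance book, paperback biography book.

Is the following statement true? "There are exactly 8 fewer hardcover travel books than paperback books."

True

hardcover travel books: 3.
paperback books: 11.
The claim requires 11 − 3 (= 8) to equal 8, which holds.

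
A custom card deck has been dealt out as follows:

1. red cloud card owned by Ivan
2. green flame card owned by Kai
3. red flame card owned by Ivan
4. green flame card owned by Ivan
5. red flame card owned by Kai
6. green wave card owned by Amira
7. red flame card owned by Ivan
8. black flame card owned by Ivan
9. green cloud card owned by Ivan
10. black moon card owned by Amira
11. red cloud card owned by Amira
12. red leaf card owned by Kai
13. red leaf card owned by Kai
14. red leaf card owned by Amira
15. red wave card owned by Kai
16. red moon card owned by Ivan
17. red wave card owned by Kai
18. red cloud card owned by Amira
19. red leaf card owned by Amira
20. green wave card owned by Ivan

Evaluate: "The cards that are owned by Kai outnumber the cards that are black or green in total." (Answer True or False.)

False

|cards owned by Kai| = 6.
|cards that are black or green| = 7.
The claim requires 6 > 7, which does not hold.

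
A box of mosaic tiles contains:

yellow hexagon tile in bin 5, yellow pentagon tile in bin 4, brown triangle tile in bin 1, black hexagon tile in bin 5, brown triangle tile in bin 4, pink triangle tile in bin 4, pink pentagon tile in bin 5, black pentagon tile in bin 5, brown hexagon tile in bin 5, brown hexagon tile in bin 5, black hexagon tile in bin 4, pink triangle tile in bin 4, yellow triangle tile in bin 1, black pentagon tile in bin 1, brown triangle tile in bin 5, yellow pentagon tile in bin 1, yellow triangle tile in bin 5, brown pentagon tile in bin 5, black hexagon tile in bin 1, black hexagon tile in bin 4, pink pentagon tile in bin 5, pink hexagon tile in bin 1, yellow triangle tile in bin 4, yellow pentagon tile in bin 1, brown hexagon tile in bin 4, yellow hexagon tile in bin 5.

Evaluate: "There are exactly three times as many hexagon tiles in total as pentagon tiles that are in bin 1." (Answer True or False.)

False

hexagon tiles: 10.
pentagon tiles in bin 1: 3.
The claim requires 10 = 3 × 3 = 9, which does not hold.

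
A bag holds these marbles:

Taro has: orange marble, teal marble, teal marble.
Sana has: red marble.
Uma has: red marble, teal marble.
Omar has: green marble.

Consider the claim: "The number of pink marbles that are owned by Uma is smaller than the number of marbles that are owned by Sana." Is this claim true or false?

Count of pink marbles owned by Uma: 0.
Count of marbles owned by Sana: 1.
The claim requires 0 < 1, which holds.

True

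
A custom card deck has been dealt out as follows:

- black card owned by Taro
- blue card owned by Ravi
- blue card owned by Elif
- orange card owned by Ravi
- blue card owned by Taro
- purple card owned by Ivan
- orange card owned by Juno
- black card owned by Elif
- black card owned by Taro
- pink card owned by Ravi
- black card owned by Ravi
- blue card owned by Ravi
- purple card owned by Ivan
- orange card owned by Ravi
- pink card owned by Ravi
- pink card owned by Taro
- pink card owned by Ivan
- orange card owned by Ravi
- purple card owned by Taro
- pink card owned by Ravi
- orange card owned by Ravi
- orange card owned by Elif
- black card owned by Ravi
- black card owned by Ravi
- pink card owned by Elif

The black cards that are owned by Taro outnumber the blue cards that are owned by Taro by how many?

black cards owned by Taro: 2.
blue cards owned by Taro: 1.
2 − 1 = 1.

1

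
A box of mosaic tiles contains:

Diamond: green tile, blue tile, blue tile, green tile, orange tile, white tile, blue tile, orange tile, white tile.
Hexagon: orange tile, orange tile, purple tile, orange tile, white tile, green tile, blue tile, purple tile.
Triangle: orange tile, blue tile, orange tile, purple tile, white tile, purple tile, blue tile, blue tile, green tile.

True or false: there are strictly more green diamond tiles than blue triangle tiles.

There are 2 green diamond tiles.
There are 3 blue triangle tiles.
The claim requires 2 > 3, which does not hold.

False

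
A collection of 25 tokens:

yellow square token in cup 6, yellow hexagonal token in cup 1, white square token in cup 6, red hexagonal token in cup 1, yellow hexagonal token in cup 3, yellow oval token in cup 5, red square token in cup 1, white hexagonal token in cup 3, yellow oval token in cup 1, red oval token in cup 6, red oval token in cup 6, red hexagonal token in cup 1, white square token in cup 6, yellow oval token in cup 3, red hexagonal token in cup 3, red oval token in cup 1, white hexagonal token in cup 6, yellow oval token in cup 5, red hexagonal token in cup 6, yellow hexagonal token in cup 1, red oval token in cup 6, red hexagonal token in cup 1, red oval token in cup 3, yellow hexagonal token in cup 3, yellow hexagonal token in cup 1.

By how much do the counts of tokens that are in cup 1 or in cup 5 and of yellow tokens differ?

tokens in cup 1 or in cup 5: 11. yellow tokens: 10.
|11 − 10| = 11 − 10 = 1.

1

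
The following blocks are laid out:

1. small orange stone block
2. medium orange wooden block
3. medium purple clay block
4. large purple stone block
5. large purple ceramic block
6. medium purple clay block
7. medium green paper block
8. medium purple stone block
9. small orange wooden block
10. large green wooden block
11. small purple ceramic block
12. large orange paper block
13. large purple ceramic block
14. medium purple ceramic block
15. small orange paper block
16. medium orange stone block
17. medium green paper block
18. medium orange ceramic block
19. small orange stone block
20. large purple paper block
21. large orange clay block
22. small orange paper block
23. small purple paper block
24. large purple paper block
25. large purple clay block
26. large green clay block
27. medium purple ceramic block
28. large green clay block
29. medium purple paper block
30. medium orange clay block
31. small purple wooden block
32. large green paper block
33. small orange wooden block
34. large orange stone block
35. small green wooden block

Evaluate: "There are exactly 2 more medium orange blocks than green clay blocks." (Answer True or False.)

There are 4 medium orange blocks.
There are 2 green clay blocks.
The claim requires 4 − 2 (= 2) to equal 2, which holds.

True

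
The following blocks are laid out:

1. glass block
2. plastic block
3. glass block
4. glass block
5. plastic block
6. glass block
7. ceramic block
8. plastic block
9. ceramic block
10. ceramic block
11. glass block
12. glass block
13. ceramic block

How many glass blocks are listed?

6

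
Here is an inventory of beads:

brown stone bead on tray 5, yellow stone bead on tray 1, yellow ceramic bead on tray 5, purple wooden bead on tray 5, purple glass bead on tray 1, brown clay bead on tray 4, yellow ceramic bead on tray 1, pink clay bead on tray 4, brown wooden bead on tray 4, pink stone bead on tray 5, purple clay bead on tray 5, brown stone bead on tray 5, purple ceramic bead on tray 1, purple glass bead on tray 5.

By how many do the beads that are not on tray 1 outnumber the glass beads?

beads that are not on tray 1: 10.
glass beads: 2.
10 − 2 = 8.

8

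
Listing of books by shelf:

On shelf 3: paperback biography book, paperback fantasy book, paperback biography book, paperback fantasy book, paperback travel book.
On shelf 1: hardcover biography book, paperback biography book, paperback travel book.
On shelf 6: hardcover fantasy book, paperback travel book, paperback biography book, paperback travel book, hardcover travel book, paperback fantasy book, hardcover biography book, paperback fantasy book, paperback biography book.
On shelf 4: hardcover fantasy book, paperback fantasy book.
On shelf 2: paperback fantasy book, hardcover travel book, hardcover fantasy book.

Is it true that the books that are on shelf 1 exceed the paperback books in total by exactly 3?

False

There are 3 books on shelf 1.
There are 15 paperback books.
The claim requires 3 − 15 (= -12) to equal 3, which does not hold.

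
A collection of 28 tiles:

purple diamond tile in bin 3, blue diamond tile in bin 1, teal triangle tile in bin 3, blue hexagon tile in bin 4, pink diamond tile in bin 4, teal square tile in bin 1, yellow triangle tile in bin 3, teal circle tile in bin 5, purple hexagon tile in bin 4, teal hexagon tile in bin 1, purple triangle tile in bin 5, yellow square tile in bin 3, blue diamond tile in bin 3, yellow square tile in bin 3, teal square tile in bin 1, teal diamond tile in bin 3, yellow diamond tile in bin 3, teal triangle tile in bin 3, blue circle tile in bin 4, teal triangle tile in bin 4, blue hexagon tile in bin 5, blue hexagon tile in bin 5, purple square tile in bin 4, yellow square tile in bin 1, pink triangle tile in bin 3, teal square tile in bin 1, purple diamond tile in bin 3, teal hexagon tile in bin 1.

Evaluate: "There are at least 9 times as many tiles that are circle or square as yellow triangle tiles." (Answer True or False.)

True

tiles that are circle or square: 9.
yellow triangle tiles: 1.
The claim requires 9 ≥ 9 × 1 = 9, which holds.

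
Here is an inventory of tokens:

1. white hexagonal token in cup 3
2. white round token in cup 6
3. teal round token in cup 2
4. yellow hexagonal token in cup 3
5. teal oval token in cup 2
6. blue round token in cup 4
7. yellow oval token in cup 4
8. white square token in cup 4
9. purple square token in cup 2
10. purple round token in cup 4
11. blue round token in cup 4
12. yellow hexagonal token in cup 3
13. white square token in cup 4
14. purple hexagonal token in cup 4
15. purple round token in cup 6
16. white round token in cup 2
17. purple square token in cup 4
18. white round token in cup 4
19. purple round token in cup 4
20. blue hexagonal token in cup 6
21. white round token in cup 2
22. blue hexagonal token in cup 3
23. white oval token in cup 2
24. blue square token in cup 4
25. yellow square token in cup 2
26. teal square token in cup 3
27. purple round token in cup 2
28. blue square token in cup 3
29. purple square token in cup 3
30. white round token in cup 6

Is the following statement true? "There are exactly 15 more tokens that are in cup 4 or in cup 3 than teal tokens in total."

True

tokens in cup 4 or in cup 3: 18.
teal tokens: 3.
The claim requires 18 − 3 (= 15) to equal 15, which holds.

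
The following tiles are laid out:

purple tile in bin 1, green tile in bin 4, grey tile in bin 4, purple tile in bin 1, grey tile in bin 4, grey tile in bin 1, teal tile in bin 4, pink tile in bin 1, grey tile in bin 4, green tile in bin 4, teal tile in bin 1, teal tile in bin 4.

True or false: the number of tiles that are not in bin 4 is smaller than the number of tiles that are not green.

True

There are 5 tiles that are not in bin 4.
There are 10 tiles that are not green.
The claim requires 5 < 10, which holds.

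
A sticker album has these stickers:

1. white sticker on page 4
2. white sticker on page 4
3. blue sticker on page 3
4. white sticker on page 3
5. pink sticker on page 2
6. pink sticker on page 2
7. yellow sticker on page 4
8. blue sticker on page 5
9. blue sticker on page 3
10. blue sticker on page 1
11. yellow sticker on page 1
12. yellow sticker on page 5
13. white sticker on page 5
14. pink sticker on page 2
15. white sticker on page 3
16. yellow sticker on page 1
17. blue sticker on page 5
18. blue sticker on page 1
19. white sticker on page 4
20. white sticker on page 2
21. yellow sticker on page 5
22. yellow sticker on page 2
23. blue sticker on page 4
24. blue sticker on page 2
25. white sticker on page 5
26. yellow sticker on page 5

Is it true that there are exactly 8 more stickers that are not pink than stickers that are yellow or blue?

There are 23 stickers that are not pink.
There are 15 stickers that are yellow or blue.
The claim requires 23 − 15 (= 8) to equal 8, which holds.

True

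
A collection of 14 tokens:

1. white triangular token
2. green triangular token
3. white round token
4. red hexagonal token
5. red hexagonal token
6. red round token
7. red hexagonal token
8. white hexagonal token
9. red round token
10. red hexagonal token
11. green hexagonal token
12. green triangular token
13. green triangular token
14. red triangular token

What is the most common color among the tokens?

Counts by color: red 7, green 4, white 3.
The maximum is 7, held uniquely by red.

red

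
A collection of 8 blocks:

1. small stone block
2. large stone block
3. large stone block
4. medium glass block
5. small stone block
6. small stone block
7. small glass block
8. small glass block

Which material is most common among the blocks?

Counts by material: stone 5, glass 3.
The maximum is 5, held uniquely by stone.

stone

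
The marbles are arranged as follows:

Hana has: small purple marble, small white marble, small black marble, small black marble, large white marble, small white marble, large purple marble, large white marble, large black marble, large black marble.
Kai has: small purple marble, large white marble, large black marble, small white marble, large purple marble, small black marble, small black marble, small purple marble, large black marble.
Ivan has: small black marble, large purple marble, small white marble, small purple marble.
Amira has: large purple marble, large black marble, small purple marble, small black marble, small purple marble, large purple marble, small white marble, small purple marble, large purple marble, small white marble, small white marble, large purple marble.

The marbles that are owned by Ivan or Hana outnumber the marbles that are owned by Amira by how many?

2

marbles owned by Ivan or Hana: 14.
marbles owned by Amira: 12.
14 − 12 = 2.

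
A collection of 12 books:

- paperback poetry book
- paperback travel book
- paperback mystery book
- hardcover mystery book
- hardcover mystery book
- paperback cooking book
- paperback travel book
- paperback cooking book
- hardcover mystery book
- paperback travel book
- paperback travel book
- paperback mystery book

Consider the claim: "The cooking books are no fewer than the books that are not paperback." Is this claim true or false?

There are 2 cooking books.
There are 3 books that are not paperback.
The claim requires 2 ≥ 3, which does not hold.

False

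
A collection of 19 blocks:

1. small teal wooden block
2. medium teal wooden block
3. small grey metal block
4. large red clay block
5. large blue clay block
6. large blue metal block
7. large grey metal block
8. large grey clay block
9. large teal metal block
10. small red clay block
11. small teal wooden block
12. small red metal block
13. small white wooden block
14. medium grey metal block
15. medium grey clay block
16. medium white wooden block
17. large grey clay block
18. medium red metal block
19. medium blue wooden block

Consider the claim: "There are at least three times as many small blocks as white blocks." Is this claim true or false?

|small blocks| = 6.
|white blocks| = 2.
The claim requires 6 ≥ 3 × 2 = 6, which holds.

True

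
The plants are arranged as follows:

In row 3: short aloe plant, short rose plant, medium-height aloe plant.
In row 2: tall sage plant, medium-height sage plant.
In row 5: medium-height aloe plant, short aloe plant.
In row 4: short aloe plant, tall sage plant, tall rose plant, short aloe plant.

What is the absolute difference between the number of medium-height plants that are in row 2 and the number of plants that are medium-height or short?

7

medium-height plants in row 2: 1. plants that are medium-height or short: 8.
|1 − 8| = 8 − 1 = 7.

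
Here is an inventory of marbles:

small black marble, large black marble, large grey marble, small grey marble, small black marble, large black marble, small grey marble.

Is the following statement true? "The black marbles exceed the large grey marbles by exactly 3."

black marbles: 4.
large grey marbles: 1.
The claim requires 4 − 1 (= 3) to equal 3, which holds.

True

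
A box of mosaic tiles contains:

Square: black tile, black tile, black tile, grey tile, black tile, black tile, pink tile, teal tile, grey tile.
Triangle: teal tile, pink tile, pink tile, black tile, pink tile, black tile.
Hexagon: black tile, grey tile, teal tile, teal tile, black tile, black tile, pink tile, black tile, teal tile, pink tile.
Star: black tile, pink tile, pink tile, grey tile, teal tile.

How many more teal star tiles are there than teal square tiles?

teal star tiles: 1.
teal square tiles: 1.
1 − 1 = 0.

0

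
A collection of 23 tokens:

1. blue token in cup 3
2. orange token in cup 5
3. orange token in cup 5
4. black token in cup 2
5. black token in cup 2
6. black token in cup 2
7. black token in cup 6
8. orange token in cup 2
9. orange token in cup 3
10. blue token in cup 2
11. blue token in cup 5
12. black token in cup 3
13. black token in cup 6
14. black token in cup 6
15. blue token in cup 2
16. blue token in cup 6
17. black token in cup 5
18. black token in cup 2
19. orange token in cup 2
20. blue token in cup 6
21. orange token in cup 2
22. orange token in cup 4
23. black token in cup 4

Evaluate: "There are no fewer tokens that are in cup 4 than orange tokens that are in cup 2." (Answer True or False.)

False

There are 2 tokens in cup 4.
There are 3 orange tokens in cup 2.
The claim requires 2 ≥ 3, which does not hold.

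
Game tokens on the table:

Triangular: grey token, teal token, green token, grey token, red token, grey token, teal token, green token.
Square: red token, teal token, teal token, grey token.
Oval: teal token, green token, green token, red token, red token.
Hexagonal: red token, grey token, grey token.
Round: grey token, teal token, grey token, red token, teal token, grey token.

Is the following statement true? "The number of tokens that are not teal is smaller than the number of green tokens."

There are 19 tokens that are not teal.
There are 4 green tokens.
The claim requires 19 < 4, which does not hold.

False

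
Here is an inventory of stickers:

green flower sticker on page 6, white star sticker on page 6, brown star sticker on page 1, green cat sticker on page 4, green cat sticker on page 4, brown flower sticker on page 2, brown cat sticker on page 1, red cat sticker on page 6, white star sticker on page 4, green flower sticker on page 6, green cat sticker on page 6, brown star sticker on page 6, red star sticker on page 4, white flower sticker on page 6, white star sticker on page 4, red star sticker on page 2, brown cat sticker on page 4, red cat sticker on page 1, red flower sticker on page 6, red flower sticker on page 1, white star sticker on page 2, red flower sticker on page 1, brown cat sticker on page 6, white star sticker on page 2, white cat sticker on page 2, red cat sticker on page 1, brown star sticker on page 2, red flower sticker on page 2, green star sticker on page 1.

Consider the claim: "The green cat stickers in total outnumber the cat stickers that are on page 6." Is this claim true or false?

False

There are 3 green cat stickers.
There are 3 cat stickers on page 6.
The claim requires 3 > 3, which does not hold.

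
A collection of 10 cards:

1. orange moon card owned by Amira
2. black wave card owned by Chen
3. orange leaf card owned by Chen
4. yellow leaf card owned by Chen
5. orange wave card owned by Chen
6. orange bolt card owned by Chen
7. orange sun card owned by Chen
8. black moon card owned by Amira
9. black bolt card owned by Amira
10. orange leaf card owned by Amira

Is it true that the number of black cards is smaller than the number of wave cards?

False

|black cards| = 3.
|wave cards| = 2.
The claim requires 3 < 2, which does not hold.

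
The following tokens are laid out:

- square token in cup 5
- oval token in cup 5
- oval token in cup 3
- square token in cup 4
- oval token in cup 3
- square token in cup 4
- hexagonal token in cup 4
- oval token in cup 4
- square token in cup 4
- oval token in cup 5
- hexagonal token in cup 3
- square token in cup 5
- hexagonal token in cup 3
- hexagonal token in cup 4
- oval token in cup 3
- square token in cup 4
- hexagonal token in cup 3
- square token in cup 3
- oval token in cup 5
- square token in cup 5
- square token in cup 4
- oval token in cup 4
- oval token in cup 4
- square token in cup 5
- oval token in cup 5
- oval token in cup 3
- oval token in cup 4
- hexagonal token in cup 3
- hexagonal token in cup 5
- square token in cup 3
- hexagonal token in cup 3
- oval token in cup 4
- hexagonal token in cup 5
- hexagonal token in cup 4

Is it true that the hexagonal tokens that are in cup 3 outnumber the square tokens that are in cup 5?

|hexagonal tokens in cup 3| = 5.
|square tokens in cup 5| = 4.
The claim requires 5 > 4, which holds.

True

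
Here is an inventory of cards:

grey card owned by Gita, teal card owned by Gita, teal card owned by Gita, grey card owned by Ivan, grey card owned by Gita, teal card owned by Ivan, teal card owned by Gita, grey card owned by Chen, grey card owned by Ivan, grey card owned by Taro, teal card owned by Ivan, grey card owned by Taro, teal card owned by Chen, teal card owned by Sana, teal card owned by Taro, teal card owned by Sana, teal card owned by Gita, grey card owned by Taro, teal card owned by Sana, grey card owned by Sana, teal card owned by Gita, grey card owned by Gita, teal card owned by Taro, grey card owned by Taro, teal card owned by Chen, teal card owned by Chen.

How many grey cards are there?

11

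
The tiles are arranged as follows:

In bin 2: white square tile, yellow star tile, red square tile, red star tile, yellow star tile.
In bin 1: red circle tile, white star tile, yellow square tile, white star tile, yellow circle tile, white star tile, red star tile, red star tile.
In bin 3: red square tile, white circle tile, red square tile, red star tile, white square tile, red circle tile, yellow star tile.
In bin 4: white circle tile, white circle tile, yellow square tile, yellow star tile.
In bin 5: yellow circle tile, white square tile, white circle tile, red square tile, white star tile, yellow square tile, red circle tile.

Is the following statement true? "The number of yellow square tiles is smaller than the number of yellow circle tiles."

False

|yellow square tiles| = 3.
|yellow circle tiles| = 2.
The claim requires 3 < 2, which does not hold.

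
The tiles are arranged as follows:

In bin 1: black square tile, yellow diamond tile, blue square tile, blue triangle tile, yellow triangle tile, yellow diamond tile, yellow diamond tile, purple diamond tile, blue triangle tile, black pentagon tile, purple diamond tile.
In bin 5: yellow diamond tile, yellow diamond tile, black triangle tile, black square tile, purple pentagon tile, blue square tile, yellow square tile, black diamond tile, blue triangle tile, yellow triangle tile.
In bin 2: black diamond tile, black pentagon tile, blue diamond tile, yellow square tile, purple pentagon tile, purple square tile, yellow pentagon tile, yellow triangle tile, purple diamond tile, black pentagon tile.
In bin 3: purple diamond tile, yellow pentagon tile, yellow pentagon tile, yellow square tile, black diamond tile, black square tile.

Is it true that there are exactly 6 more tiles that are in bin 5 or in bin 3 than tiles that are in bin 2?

|tiles in bin 5 or in bin 3| = 16.
|tiles in bin 2| = 10.
The claim requires 16 − 10 (= 6) to equal 6, which holds.

True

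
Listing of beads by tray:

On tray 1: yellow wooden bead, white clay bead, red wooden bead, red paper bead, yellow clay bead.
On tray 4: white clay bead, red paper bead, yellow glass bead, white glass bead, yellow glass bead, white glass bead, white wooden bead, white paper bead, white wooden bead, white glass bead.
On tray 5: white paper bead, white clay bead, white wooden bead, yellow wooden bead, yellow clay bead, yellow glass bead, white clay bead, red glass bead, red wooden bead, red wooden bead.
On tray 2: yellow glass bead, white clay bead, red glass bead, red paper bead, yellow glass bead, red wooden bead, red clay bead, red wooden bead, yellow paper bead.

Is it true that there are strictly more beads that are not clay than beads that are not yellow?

True

|beads that are not clay| = 26.
|beads that are not yellow| = 24.
The claim requires 26 > 24, which holds.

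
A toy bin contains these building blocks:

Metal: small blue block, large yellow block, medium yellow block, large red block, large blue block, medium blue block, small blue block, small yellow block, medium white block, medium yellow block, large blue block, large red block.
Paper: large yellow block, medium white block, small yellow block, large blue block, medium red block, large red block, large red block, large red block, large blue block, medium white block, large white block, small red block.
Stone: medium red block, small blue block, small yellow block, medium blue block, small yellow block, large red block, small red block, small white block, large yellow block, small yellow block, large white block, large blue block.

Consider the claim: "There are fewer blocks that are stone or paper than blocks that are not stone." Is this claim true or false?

False

|blocks that are stone or paper| = 24.
|blocks that are not stone| = 24.
The claim requires 24 < 24, which does not hold.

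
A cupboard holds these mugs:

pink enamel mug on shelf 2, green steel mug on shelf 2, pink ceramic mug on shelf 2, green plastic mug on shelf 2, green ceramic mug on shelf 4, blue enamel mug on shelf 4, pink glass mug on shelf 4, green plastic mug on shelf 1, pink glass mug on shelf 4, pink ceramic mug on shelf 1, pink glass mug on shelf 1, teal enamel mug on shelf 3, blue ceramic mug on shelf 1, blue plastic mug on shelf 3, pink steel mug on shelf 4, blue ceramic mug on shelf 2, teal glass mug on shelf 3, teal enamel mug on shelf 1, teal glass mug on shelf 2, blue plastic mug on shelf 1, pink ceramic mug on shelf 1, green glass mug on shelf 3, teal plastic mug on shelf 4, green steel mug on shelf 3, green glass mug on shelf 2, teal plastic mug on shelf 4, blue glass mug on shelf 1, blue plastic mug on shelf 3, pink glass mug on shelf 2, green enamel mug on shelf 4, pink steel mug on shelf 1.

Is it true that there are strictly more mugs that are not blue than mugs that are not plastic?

False

There are 24 mugs that are not blue.
There are 24 mugs that are not plastic.
The claim requires 24 > 24, which does not hold.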